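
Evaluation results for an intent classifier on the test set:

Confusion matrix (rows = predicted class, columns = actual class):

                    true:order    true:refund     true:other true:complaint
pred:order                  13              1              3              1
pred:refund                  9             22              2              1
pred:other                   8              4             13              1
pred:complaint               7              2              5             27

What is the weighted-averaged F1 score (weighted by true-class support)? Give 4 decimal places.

Per-class F1 score (2·TP/(2·TP+FP+FN)):
  order: TP=13, FP=1+3+1=5, FN=9+8+7=24 → 26/55 = 0.47273
  refund: TP=22, FP=9+2+1=12, FN=1+4+2=7 → 44/63 = 0.69841
  other: TP=13, FP=8+4+1=13, FN=3+2+5=10 → 26/49 = 0.53061
  complaint: TP=27, FP=7+2+5=14, FN=1+1+1=3 → 54/71 = 0.76056
Weighted-F1 score = Σ (supportᵢ/N)·F1 scoreᵢ with N=119: (37/119)·0.47273 + (29/119)·0.69841 + (23/119)·0.53061 + (30/119)·0.76056 = 0.6115

0.6115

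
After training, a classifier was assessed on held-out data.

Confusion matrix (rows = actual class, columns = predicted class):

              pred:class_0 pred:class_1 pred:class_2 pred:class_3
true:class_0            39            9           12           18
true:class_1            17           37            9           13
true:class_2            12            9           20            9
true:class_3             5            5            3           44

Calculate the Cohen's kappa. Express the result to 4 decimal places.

0.3793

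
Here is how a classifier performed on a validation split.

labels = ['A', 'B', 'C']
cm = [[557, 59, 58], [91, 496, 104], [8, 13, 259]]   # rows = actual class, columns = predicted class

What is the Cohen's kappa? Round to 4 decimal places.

Observed agreement pₒ = trace/N = 1312/1645 = 0.79757
Expected agreement pₑ = Σ (rowᵢ·colᵢ)/N² = (674·656 + 691·568 + 280·421)/1645² = 0.35200
κ = (pₒ − pₑ)/(1 − pₑ) = (0.79757 − 0.35200)/(1 − 0.35200) = 0.6876

0.6876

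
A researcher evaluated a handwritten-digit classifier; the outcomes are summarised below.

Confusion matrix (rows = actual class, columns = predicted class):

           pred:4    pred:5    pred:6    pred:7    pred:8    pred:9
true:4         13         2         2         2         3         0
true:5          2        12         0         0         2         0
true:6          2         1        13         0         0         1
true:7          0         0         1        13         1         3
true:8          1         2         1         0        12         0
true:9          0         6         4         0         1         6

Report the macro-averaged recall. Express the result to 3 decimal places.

Per-class recall (TP/(TP+FN)):
  4: TP=13, FN=2+2+2+3+0=9 → 13/22 = 0.5909
  5: TP=12, FN=2+0+0+2+0=4 → 12/16 = 0.7500
  6: TP=13, FN=2+1+0+0+1=4 → 13/17 = 0.7647
  7: TP=13, FN=0+0+1+1+3=5 → 13/18 = 0.7222
  8: TP=12, FN=1+2+1+0+0=4 → 12/16 = 0.7500
  9: TP=6, FN=0+6+4+0+1=11 → 6/17 = 0.3529
Macro-recall = mean = (0.5909 + 0.7500 + 0.7647 + 0.7222 + 0.7500 + 0.3529) / 6 = 0.655

0.655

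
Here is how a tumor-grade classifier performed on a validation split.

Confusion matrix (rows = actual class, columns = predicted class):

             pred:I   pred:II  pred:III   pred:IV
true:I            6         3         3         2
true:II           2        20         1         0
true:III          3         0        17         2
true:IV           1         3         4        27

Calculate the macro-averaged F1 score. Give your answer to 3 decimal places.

0.705

Per-class F1 score (2·TP/(2·TP+FP+FN)):
  I: TP=6, FP=2+3+1=6, FN=3+3+2=8 → 12/26 = 0.4615
  II: TP=20, FP=3+0+3=6, FN=2+1+0=3 → 40/49 = 0.8163
  III: TP=17, FP=3+1+4=8, FN=3+0+2=5 → 34/47 = 0.7234
  IV: TP=27, FP=2+0+2=4, FN=1+3+4=8 → 54/66 = 0.8182
Macro-F1 score = mean = (0.4615 + 0.8163 + 0.7234 + 0.8182) / 4 = 0.705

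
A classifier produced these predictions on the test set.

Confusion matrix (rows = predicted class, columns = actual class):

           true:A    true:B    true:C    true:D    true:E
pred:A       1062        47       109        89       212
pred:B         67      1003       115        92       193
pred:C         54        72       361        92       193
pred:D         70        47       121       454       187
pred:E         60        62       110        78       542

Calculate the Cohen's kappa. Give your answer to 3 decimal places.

0.524

Observed agreement pₒ = trace/N = 3422/5492 = 0.6231
Expected agreement pₑ = Σ (rowᵢ·colᵢ)/N² = (1313·1519 + 1231·1470 + 816·772 + 805·879 + 1327·852)/5492² = 0.2079
κ = (pₒ − pₑ)/(1 − pₑ) = (0.6231 − 0.2079)/(1 − 0.2079) = 0.524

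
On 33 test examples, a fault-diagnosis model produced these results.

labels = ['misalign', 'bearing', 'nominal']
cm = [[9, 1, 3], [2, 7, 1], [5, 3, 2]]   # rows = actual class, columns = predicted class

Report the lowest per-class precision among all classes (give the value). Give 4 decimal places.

0.3333

Per-class precision (TP/(TP+FP)):
  misalign: TP=9, FP=2+5=7 → 9/16 = 0.56250
  bearing: TP=7, FP=1+3=4 → 7/11 = 0.63636
  nominal: TP=2, FP=3+1=4 → 2/6 = 0.33333
Lowest is class 'nominal' with precision = 0.3333.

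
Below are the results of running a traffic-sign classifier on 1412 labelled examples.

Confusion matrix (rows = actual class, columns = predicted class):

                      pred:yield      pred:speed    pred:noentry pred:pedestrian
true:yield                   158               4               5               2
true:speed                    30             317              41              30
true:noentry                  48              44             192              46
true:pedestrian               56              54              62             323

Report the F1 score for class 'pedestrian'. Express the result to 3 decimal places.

0.721

Treat 'pedestrian' as positive and all other classes as negative.
F1 score = 2·TP/(2·TP+FP+FN).
pedestrian: TP=323, FP=2+30+46=78, FN=56+54+62=172 → 646/896 = 0.7210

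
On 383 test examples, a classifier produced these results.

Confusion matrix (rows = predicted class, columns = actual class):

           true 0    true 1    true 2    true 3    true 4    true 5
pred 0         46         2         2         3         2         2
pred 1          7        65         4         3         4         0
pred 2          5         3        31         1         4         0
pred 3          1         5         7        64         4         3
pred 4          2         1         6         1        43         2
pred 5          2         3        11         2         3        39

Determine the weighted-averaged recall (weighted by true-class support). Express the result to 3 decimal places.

Per-class recall (TP/(TP+FN)):
  0: TP=46, FN=7+5+1+2+2=17 → 46/63 = 0.7302
  1: TP=65, FN=2+3+5+1+3=14 → 65/79 = 0.8228
  2: TP=31, FN=2+4+7+6+11=30 → 31/61 = 0.5082
  3: TP=64, FN=3+3+1+1+2=10 → 64/74 = 0.8649
  4: TP=43, FN=2+4+4+4+3=17 → 43/60 = 0.7167
  5: TP=39, FN=2+0+0+3+2=7 → 39/46 = 0.8478
Weighted-recall = Σ (supportᵢ/N)·recallᵢ with N=383: (63/383)·0.7302 + (79/383)·0.8228 + (61/383)·0.5082 + (74/383)·0.8649 + (60/383)·0.7167 + (46/383)·0.8478 = 0.752

0.752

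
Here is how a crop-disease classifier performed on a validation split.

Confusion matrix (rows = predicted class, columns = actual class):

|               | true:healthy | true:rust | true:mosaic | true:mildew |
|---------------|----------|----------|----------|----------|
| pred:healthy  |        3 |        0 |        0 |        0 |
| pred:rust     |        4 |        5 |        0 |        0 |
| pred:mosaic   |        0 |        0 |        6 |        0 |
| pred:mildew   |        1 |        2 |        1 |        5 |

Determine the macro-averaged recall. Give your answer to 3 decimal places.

0.737

Per-class recall (TP/(TP+FN)):
  healthy: TP=3, FN=4+0+1=5 → 3/8 = 0.3750
  rust: TP=5, FN=0+0+2=2 → 5/7 = 0.7143
  mosaic: TP=6, FN=0+0+1=1 → 6/7 = 0.8571
  mildew: TP=5, FN=0+0+0=0 → 5/5 = 1.0000
Macro-recall = mean = (0.3750 + 0.7143 + 0.8571 + 1.0000) / 4 = 0.737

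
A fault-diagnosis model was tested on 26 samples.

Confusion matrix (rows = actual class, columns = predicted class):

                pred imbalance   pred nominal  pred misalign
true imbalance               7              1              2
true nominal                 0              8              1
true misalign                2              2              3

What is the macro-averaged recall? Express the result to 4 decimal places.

Per-class recall (TP/(TP+FN)):
  imbalance: TP=7, FN=1+2=3 → 7/10 = 0.70000
  nominal: TP=8, FN=0+1=1 → 8/9 = 0.88889
  misalign: TP=3, FN=2+2=4 → 3/7 = 0.42857
Macro-recall = mean = (0.70000 + 0.88889 + 0.42857) / 3 = 0.6725

0.6725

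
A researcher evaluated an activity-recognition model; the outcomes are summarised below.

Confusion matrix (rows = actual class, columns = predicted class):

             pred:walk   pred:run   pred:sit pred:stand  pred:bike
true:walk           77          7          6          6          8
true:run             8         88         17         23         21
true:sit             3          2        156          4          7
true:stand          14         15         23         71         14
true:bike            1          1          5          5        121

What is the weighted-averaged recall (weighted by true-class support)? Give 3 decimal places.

Per-class recall (TP/(TP+FN)):
  walk: TP=77, FN=7+6+6+8=27 → 77/104 = 0.7404
  run: TP=88, FN=8+17+23+21=69 → 88/157 = 0.5605
  sit: TP=156, FN=3+2+4+7=16 → 156/172 = 0.9070
  stand: TP=71, FN=14+15+23+14=66 → 71/137 = 0.5182
  bike: TP=121, FN=1+1+5+5=12 → 121/133 = 0.9098
Weighted-recall = Σ (supportᵢ/N)·recallᵢ with N=703: (104/703)·0.7404 + (157/703)·0.5605 + (172/703)·0.9070 + (137/703)·0.5182 + (133/703)·0.9098 = 0.730

0.730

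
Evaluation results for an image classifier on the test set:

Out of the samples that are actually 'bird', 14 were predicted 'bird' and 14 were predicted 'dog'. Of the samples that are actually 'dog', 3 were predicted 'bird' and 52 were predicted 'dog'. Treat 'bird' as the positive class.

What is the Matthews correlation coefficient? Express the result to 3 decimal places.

MCC = (TP·TN − FP·FN) / √((TP+FP)(TP+FN)(TN+FP)(TN+FN))
Numerator = 14·52 − 3·14 = 686
Denominator = √(17·28·55·66) = √1727880 = 1314.4885
MCC = 686 / 1314.4885 = 0.522

0.522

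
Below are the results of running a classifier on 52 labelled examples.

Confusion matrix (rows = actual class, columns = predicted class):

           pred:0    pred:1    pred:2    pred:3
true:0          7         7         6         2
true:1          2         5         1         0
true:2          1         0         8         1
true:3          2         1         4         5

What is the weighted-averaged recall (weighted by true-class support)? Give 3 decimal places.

Per-class recall (TP/(TP+FN)):
  0: TP=7, FN=7+6+2=15 → 7/22 = 0.3182
  1: TP=5, FN=2+1+0=3 → 5/8 = 0.6250
  2: TP=8, FN=1+0+1=2 → 8/10 = 0.8000
  3: TP=5, FN=2+1+4=7 → 5/12 = 0.4167
Weighted-recall = Σ (supportᵢ/N)·recallᵢ with N=52: (22/52)·0.3182 + (8/52)·0.6250 + (10/52)·0.8000 + (12/52)·0.4167 = 0.481

0.481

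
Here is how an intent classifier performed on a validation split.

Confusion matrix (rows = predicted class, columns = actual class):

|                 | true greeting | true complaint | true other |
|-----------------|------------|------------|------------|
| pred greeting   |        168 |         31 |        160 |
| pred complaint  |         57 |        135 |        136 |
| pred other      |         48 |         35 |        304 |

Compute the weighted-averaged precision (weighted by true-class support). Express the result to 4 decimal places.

0.6348

Per-class precision (TP/(TP+FP)):
  greeting: TP=168, FP=31+160=191 → 168/359 = 0.46797
  complaint: TP=135, FP=57+136=193 → 135/328 = 0.41159
  other: TP=304, FP=48+35=83 → 304/387 = 0.78553
Weighted-precision = Σ (supportᵢ/N)·precisionᵢ with N=1074: (273/1074)·0.46797 + (201/1074)·0.41159 + (600/1074)·0.78553 = 0.6348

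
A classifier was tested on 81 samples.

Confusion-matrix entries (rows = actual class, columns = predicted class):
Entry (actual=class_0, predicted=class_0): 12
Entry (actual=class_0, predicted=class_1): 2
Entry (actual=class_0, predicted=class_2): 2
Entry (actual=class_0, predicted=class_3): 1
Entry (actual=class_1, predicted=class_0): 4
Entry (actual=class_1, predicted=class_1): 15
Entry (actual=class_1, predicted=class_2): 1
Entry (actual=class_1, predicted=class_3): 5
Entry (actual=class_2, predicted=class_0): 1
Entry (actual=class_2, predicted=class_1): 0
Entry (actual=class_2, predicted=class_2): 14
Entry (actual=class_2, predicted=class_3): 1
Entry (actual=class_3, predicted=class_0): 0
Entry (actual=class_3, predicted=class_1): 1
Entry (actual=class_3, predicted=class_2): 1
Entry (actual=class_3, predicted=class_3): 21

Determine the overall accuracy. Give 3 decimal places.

0.765

Accuracy = trace / total = (12+15+14+21=62) / 81 = 62/81 = 0.765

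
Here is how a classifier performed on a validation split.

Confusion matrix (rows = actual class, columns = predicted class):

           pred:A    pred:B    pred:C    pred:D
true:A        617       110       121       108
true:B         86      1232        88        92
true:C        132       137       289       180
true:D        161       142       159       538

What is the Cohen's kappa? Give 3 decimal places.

Observed agreement pₒ = trace/N = 2676/4192 = 0.6384
Expected agreement pₑ = Σ (rowᵢ·colᵢ)/N² = (956·996 + 1498·1621 + 738·657 + 1000·918)/4192² = 0.2722
κ = (pₒ − pₑ)/(1 − pₑ) = (0.6384 − 0.2722)/(1 − 0.2722) = 0.503

0.503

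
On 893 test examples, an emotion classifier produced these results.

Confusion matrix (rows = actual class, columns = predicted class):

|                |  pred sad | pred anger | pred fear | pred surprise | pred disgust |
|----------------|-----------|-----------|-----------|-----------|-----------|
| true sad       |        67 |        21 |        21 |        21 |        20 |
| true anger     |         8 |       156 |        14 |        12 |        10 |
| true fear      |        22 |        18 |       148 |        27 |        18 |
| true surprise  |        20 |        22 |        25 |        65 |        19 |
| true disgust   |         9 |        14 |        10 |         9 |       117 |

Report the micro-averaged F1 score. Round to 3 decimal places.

Micro-averaging pools counts across classes: ΣTP=553, ΣFP=340, ΣFN=340.
Micro-F1 score = 2·TP/(2·TP+FP+FN) on pooled counts = 0.619 (equals overall accuracy in single-label multiclass).

0.619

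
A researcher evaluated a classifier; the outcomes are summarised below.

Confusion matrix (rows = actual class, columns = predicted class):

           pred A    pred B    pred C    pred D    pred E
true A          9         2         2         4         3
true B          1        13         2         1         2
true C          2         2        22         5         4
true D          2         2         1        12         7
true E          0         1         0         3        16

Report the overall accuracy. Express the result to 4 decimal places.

Accuracy = trace / total = (9+13+22+12+16=72) / 118 = 72/118 = 0.6102

0.6102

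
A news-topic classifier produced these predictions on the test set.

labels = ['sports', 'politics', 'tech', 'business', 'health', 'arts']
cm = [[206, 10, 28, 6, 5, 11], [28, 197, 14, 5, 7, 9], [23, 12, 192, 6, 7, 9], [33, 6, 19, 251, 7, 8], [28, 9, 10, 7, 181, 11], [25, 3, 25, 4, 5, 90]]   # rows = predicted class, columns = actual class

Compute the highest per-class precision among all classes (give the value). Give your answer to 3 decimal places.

0.775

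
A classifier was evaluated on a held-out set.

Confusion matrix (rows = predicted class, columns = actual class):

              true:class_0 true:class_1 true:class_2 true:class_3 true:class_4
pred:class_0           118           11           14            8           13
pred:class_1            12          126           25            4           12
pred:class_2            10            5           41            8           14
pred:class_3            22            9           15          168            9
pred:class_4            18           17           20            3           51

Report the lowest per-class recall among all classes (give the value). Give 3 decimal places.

Per-class recall (TP/(TP+FN)):
  class_0: TP=118, FN=12+10+22+18=62 → 118/180 = 0.6556
  class_1: TP=126, FN=11+5+9+17=42 → 126/168 = 0.7500
  class_2: TP=41, FN=14+25+15+20=74 → 41/115 = 0.3565
  class_3: TP=168, FN=8+4+8+3=23 → 168/191 = 0.8796
  class_4: TP=51, FN=13+12+14+9=48 → 51/99 = 0.5152
Lowest is class 'class_2' with recall = 0.357.

0.357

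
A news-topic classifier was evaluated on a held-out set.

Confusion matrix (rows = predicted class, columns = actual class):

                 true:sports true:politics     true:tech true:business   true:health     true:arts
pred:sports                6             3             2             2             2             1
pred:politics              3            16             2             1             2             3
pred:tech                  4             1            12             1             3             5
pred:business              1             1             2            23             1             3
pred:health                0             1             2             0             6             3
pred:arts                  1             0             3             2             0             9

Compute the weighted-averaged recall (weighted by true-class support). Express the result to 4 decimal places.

Per-class recall (TP/(TP+FN)):
  sports: TP=6, FN=3+4+1+0+1=9 → 6/15 = 0.40000
  politics: TP=16, FN=3+1+1+1+0=6 → 16/22 = 0.72727
  tech: TP=12, FN=2+2+2+2+3=11 → 12/23 = 0.52174
  business: TP=23, FN=2+1+1+0+2=6 → 23/29 = 0.79310
  health: TP=6, FN=2+2+3+1+0=8 → 6/14 = 0.42857
  arts: TP=9, FN=1+3+5+3+3=15 → 9/24 = 0.37500
Weighted-recall = Σ (supportᵢ/N)·recallᵢ with N=127: (15/127)·0.40000 + (22/127)·0.72727 + (23/127)·0.52174 + (29/127)·0.79310 + (14/127)·0.42857 + (24/127)·0.37500 = 0.5669

0.5669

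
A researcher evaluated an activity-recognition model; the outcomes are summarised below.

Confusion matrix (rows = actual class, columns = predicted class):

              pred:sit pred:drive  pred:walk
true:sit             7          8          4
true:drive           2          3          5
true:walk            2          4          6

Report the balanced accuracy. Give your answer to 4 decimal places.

0.3895

Balanced accuracy = mean of per-class recall.
  sit: recall = 7/19 = 0.36842
  drive: recall = 3/10 = 0.30000
  walk: recall = 6/12 = 0.50000
Mean = (0.36842 + 0.30000 + 0.50000) / 3 = 0.3895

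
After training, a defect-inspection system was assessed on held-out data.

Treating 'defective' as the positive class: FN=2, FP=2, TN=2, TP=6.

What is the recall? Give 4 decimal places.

0.7500

Recall = TP/(TP+FN) = 6/(6+2) = 6/8 = 0.7500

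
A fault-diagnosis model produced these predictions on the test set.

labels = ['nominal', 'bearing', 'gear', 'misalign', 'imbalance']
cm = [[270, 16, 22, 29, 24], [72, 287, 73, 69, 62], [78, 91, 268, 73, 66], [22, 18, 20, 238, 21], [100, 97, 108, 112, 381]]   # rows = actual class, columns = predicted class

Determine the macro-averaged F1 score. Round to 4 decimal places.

0.5532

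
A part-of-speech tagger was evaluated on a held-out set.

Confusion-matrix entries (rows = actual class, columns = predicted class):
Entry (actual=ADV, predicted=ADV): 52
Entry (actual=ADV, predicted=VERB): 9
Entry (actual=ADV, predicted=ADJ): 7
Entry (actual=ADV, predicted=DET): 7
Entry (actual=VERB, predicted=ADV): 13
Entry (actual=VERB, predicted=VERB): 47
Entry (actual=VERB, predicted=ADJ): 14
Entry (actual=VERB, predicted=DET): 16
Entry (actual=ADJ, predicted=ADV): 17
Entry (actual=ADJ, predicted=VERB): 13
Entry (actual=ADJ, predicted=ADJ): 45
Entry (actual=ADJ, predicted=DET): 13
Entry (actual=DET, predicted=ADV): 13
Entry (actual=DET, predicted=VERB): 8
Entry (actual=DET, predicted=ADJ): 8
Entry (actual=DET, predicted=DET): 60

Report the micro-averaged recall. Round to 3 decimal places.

0.596

Micro-averaging pools counts across classes: ΣTP=204, ΣFP=138, ΣFN=138.
Micro-recall = TP/(TP+FN) on pooled counts = 0.596 (equals overall accuracy in single-label multiclass).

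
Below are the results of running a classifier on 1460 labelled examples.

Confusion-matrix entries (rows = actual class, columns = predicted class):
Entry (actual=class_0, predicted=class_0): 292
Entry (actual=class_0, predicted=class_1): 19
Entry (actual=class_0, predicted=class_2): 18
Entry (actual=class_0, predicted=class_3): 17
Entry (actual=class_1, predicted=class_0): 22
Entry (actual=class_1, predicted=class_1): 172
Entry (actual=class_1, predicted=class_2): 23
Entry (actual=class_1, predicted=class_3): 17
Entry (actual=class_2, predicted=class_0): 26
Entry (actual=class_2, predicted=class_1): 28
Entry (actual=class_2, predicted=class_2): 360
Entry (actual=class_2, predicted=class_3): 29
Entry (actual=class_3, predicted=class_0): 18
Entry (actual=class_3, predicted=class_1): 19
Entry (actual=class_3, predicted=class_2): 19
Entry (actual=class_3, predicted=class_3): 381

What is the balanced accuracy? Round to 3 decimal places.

Balanced accuracy = mean of per-class recall.
  class_0: recall = 292/346 = 0.8439
  class_1: recall = 172/234 = 0.7350
  class_2: recall = 360/443 = 0.8126
  class_3: recall = 381/437 = 0.8719
Mean = (0.8439 + 0.7350 + 0.8126 + 0.8719) / 4 = 0.816

0.816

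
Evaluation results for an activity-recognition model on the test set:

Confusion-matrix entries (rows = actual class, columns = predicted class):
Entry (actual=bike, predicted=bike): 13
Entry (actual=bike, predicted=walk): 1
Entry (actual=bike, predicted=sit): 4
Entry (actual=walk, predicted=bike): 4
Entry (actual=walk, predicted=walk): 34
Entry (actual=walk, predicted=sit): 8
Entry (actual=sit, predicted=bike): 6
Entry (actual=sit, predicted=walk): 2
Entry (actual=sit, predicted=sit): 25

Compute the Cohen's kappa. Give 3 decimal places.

Observed agreement pₒ = trace/N = 72/97 = 0.7423
Expected agreement pₑ = Σ (rowᵢ·colᵢ)/N² = (18·23 + 46·37 + 33·37)/97² = 0.3547
κ = (pₒ − pₑ)/(1 − pₑ) = (0.7423 − 0.3547)/(1 − 0.3547) = 0.601

0.601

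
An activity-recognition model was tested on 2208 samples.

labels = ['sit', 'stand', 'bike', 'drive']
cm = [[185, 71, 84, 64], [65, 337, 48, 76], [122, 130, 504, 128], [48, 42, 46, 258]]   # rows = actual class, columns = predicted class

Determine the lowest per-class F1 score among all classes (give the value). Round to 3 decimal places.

0.449

Per-class F1 score (2·TP/(2·TP+FP+FN)):
  sit: TP=185, FP=65+122+48=235, FN=71+84+64=219 → 370/824 = 0.4490
  stand: TP=337, FP=71+130+42=243, FN=65+48+76=189 → 674/1106 = 0.6094
  bike: TP=504, FP=84+48+46=178, FN=122+130+128=380 → 1008/1566 = 0.6437
  drive: TP=258, FP=64+76+128=268, FN=48+42+46=136 → 516/920 = 0.5609
Lowest is class 'sit' with F1 score = 0.449.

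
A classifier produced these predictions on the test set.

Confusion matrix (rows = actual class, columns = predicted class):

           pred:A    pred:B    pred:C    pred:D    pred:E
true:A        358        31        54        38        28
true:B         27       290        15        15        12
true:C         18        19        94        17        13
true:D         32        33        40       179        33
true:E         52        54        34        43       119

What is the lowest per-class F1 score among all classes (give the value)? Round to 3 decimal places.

Per-class F1 score (2·TP/(2·TP+FP+FN)):
  A: TP=358, FP=27+18+32+52=129, FN=31+54+38+28=151 → 716/996 = 0.7189
  B: TP=290, FP=31+19+33+54=137, FN=27+15+15+12=69 → 580/786 = 0.7379
  C: TP=94, FP=54+15+40+34=143, FN=18+19+17+13=67 → 188/398 = 0.4724
  D: TP=179, FP=38+15+17+43=113, FN=32+33+40+33=138 → 358/609 = 0.5878
  E: TP=119, FP=28+12+13+33=86, FN=52+54+34+43=183 → 238/507 = 0.4694
Lowest is class 'E' with F1 score = 0.469.

0.469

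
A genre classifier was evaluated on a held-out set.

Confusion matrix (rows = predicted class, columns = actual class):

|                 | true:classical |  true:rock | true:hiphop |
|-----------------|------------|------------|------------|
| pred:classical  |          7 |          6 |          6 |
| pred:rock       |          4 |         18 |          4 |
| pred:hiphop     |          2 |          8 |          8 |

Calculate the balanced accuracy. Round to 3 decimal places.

0.515

Balanced accuracy = mean of per-class recall.
  classical: recall = 7/13 = 0.5385
  rock: recall = 18/32 = 0.5625
  hiphop: recall = 8/18 = 0.4444
Mean = (0.5385 + 0.5625 + 0.4444) / 3 = 0.515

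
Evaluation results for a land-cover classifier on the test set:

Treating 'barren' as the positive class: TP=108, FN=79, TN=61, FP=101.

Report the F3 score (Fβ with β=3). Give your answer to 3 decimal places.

Fβ = (1+β²)·TP / ((1+β²)·TP + β²·FN + FP), with β²=9
= 10·108 / (10·108 + 9·79 + 101) = 0.571

0.571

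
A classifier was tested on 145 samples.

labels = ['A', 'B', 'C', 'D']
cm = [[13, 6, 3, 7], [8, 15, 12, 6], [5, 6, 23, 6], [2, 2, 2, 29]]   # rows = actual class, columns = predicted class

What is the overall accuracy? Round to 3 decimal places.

Accuracy = trace / total = (13+15+23+29=80) / 145 = 80/145 = 0.552

0.552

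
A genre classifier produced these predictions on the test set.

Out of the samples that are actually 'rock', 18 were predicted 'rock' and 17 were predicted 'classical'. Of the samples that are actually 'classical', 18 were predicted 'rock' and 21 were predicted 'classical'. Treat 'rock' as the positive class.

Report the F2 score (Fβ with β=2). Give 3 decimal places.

Fβ = (1+β²)·TP / ((1+β²)·TP + β²·FN + FP), with β²=4
= 5·18 / (5·18 + 4·17 + 18) = 0.511

0.511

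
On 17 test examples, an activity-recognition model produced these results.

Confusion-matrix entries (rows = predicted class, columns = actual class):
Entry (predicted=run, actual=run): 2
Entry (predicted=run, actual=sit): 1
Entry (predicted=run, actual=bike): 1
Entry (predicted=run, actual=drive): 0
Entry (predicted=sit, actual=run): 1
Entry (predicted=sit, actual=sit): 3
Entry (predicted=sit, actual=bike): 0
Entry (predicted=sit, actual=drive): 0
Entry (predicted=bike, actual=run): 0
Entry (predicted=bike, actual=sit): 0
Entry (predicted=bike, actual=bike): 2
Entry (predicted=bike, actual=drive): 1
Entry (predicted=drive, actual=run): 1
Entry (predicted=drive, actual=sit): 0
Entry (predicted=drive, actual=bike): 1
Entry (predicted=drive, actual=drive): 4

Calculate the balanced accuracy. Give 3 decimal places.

0.638

Balanced accuracy = mean of per-class recall.
  run: recall = 2/4 = 0.5000
  sit: recall = 3/4 = 0.7500
  bike: recall = 2/4 = 0.5000
  drive: recall = 4/5 = 0.8000
Mean = (0.5000 + 0.7500 + 0.5000 + 0.8000) / 4 = 0.638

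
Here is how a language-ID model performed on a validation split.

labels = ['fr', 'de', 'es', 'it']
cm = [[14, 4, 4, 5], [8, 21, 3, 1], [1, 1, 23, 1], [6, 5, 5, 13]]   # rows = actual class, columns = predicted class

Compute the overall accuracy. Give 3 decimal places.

Accuracy = trace / total = (14+21+23+13=71) / 115 = 71/115 = 0.617

0.617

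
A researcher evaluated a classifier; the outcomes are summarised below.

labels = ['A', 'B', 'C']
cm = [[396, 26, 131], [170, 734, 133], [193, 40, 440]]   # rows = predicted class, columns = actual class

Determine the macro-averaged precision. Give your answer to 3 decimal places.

Per-class precision (TP/(TP+FP)):
  A: TP=396, FP=26+131=157 → 396/553 = 0.7161
  B: TP=734, FP=170+133=303 → 734/1037 = 0.7078
  C: TP=440, FP=193+40=233 → 440/673 = 0.6538
Macro-precision = mean = (0.7161 + 0.7078 + 0.6538) / 3 = 0.693

0.693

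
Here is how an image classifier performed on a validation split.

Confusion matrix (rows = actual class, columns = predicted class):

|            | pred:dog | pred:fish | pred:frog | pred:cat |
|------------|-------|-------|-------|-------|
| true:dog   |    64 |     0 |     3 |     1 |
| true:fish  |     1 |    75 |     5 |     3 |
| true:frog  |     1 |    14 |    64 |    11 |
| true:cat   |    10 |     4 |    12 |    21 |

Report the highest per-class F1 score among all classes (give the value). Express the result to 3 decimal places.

Per-class F1 score (2·TP/(2·TP+FP+FN)):
  dog: TP=64, FP=1+1+10=12, FN=0+3+1=4 → 128/144 = 0.8889
  fish: TP=75, FP=0+14+4=18, FN=1+5+3=9 → 150/177 = 0.8475
  frog: TP=64, FP=3+5+12=20, FN=1+14+11=26 → 128/174 = 0.7356
  cat: TP=21, FP=1+3+11=15, FN=10+4+12=26 → 42/83 = 0.5060
Highest is class 'dog' with F1 score = 0.889.

0.889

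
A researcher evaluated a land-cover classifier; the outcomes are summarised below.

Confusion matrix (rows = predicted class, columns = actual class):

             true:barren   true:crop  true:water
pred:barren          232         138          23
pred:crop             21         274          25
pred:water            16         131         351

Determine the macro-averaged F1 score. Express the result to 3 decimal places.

0.706

Per-class F1 score (2·TP/(2·TP+FP+FN)):
  barren: TP=232, FP=138+23=161, FN=21+16=37 → 464/662 = 0.7009
  crop: TP=274, FP=21+25=46, FN=138+131=269 → 548/863 = 0.6350
  water: TP=351, FP=16+131=147, FN=23+25=48 → 702/897 = 0.7826
Macro-F1 score = mean = (0.7009 + 0.6350 + 0.7826) / 3 = 0.706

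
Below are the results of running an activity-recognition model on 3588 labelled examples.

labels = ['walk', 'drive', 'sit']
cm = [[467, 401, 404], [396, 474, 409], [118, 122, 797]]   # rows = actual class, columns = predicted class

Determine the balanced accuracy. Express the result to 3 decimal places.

Balanced accuracy = mean of per-class recall.
  walk: recall = 467/1272 = 0.3671
  drive: recall = 474/1279 = 0.3706
  sit: recall = 797/1037 = 0.7686
Mean = (0.3671 + 0.3706 + 0.7686) / 3 = 0.502

0.502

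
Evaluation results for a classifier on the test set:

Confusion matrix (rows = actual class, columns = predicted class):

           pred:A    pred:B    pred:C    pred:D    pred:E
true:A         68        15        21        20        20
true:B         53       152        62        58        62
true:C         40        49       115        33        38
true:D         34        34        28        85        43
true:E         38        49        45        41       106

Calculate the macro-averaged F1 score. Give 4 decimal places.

0.3962

Per-class F1 score (2·TP/(2·TP+FP+FN)):
  A: TP=68, FP=53+40+34+38=165, FN=15+21+20+20=76 → 136/377 = 0.36074
  B: TP=152, FP=15+49+34+49=147, FN=53+62+58+62=235 → 304/686 = 0.44315
  C: TP=115, FP=21+62+28+45=156, FN=40+49+33+38=160 → 230/546 = 0.42125
  D: TP=85, FP=20+58+33+41=152, FN=34+34+28+43=139 → 170/461 = 0.36876
  E: TP=106, FP=20+62+38+43=163, FN=38+49+45+41=173 → 212/548 = 0.38686
Macro-F1 score = mean = (0.36074 + 0.44315 + 0.42125 + 0.36876 + 0.38686) / 5 = 0.3962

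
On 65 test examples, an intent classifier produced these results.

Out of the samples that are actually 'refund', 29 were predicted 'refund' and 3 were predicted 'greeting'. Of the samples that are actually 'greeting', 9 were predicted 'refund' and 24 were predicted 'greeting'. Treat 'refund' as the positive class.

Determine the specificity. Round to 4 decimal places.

0.7273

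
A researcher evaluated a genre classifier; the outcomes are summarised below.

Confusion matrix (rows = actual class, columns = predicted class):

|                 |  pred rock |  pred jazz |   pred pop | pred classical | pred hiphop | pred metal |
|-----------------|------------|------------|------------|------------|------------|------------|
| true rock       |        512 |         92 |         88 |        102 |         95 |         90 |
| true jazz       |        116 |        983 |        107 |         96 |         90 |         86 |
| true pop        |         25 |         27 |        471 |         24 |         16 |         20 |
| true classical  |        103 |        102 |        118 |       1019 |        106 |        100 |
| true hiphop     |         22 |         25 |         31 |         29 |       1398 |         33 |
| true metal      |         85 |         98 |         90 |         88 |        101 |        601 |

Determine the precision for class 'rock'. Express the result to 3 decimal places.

0.593

precision = TP/(TP+FP).
rock: TP=512, FP=116+25+103+22+85=351 → 512/863 = 0.5933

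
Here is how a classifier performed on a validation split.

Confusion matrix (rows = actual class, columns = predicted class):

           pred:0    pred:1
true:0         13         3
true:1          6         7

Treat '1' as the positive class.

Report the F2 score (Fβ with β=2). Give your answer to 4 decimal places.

Fβ = (1+β²)·TP / ((1+β²)·TP + β²·FN + FP), with β²=4
= 5·7 / (5·7 + 4·6 + 3) = 0.5645

0.5645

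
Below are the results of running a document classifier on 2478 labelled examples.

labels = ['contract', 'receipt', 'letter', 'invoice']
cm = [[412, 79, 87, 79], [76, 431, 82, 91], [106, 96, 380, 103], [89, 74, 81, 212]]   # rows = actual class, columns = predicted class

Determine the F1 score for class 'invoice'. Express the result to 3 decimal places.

0.451

F1 score = 2·TP/(2·TP+FP+FN).
invoice: TP=212, FP=79+91+103=273, FN=89+74+81=244 → 424/941 = 0.4506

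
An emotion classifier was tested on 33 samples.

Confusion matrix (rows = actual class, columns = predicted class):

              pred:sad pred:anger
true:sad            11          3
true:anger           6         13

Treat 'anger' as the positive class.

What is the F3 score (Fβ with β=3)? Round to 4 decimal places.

0.6952

Fβ = (1+β²)·TP / ((1+β²)·TP + β²·FN + FP), with β²=9
= 10·13 / (10·13 + 9·6 + 3) = 0.6952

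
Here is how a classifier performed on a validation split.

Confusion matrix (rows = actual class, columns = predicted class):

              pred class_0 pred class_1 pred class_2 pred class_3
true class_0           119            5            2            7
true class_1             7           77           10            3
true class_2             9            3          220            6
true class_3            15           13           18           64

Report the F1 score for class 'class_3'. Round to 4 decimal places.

Take TP from the diagonal, FP from the rest of the 'class_3' prediction marginal, FN from the rest of the 'class_3' actual marginal.
F1 score = 2·TP/(2·TP+FP+FN).
class_3: TP=64, FP=7+3+6=16, FN=15+13+18=46 → 128/190 = 0.67368

0.6737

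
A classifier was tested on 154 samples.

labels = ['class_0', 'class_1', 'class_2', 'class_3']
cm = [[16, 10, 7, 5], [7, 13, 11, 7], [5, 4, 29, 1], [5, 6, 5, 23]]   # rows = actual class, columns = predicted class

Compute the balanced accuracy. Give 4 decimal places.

Balanced accuracy = mean of per-class recall.
  class_0: recall = 16/38 = 0.42105
  class_1: recall = 13/38 = 0.34211
  class_2: recall = 29/39 = 0.74359
  class_3: recall = 23/39 = 0.58974
Mean = (0.42105 + 0.34211 + 0.74359 + 0.58974) / 4 = 0.5241

0.5241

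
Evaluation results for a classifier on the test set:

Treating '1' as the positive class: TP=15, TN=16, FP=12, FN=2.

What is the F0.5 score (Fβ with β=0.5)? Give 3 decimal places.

Fβ = (1+β²)·TP / ((1+β²)·TP + β²·FN + FP), with β²=1/4
= 1.25·15 / (1.25·15 + 0.25·2 + 12) = 0.600

0.600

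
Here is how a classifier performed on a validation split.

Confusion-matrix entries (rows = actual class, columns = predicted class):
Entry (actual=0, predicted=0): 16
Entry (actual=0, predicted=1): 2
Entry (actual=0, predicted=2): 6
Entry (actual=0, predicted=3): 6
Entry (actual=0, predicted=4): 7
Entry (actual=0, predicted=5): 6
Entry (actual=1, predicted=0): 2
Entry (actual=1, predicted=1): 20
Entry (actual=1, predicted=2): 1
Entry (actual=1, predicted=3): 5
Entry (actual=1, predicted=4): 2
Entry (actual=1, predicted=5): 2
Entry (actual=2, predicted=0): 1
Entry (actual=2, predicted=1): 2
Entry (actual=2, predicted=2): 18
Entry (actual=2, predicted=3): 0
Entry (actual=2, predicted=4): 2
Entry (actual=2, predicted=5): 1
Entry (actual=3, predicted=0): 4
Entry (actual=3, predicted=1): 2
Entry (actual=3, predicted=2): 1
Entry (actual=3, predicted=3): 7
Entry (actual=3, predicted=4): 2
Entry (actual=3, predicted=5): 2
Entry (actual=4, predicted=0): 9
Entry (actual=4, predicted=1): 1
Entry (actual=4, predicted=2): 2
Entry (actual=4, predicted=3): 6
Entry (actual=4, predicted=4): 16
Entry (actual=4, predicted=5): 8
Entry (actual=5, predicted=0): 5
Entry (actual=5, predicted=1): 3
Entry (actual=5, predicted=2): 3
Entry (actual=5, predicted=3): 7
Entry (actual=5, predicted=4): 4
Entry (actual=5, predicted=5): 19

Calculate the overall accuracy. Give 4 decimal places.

Accuracy = trace / total = (16+20+18+7+16+19=96) / 200 = 96/200 = 0.4800

0.4800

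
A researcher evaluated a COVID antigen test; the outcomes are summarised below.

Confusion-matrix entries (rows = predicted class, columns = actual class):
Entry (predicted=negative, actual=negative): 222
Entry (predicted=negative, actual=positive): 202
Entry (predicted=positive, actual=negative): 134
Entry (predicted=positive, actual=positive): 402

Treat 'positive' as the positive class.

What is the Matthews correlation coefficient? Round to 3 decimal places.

0.281

MCC = (TP·TN − FP·FN) / √((TP+FP)(TP+FN)(TN+FP)(TN+FN))
Numerator = 402·222 − 134·202 = 62176
Denominator = √(536·604·356·424) = √48867214336 = 221059.3005
MCC = 62176 / 221059.3005 = 0.281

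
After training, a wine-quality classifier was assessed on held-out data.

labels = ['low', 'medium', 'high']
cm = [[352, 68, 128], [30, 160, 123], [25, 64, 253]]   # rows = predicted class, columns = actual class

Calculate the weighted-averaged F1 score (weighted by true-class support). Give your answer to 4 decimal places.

0.6284

Per-class F1 score (2·TP/(2·TP+FP+FN)):
  low: TP=352, FP=68+128=196, FN=30+25=55 → 704/955 = 0.73717
  medium: TP=160, FP=30+123=153, FN=68+64=132 → 320/605 = 0.52893
  high: TP=253, FP=25+64=89, FN=128+123=251 → 506/846 = 0.59811
Weighted-F1 score = Σ (supportᵢ/N)·F1 scoreᵢ with N=1203: (407/1203)·0.73717 + (292/1203)·0.52893 + (504/1203)·0.59811 = 0.6284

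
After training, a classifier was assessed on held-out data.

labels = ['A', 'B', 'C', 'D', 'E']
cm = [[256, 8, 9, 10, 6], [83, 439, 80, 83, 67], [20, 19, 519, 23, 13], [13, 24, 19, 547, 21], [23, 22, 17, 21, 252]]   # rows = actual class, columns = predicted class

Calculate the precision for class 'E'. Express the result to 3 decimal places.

precision = TP/(TP+FP).
E: TP=252, FP=6+67+13+21=107 → 252/359 = 0.7019

0.702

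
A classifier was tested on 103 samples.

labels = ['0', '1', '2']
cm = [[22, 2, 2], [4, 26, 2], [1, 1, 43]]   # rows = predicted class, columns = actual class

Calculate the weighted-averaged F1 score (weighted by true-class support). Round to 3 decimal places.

Per-class F1 score (2·TP/(2·TP+FP+FN)):
  0: TP=22, FP=2+2=4, FN=4+1=5 → 44/53 = 0.8302
  1: TP=26, FP=4+2=6, FN=2+1=3 → 52/61 = 0.8525
  2: TP=43, FP=1+1=2, FN=2+2=4 → 86/92 = 0.9348
Weighted-F1 score = Σ (supportᵢ/N)·F1 scoreᵢ with N=103: (27/103)·0.8302 + (29/103)·0.8525 + (47/103)·0.9348 = 0.884

0.884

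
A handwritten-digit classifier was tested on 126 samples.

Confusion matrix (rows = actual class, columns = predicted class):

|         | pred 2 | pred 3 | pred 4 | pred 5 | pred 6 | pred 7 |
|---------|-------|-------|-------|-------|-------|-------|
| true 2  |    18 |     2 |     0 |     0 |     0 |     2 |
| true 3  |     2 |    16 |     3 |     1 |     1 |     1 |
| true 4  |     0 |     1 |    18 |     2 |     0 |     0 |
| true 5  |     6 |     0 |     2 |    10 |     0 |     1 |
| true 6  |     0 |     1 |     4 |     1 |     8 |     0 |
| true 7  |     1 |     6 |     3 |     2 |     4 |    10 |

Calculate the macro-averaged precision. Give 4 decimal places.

0.6395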